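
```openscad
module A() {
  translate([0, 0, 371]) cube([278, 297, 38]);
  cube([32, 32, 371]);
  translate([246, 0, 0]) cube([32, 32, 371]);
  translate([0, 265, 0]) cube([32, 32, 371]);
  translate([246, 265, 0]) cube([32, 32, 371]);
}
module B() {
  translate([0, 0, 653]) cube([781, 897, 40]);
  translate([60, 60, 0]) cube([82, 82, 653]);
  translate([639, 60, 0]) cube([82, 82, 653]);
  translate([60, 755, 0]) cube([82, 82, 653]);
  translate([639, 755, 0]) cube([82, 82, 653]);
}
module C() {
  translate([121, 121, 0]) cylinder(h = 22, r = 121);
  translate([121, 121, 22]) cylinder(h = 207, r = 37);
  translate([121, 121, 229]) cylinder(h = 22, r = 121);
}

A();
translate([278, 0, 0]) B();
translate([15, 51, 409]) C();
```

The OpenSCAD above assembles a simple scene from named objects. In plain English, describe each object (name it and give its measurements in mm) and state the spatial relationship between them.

A is a four-legged stool. The seat is a 278×297×38 mm slab whose top surface is at z = 409 mm; four square legs, each 32×32 mm in cross-section, run from the floor (z = 0) to the underside of the seat, each flush with a corner of the seat.

B is a rectangular dining table. The top is 781×897×40 mm with its upper surface at z = 693 mm. It stands on four 82×82 mm square legs, each inset 60 mm from the nearest pair of top edges, running from the floor to the underside of the top.

C is a spool: two coaxial disc flanges of radius 121 mm and thickness 22 mm, joined by a core cylinder of radius 37 mm and height 207 mm. The lower flange rests on z = 0 and the three cylinders share a vertical axis.

The table is against the stool's +x side, with their −y faces flush. The spool is on top of the stool.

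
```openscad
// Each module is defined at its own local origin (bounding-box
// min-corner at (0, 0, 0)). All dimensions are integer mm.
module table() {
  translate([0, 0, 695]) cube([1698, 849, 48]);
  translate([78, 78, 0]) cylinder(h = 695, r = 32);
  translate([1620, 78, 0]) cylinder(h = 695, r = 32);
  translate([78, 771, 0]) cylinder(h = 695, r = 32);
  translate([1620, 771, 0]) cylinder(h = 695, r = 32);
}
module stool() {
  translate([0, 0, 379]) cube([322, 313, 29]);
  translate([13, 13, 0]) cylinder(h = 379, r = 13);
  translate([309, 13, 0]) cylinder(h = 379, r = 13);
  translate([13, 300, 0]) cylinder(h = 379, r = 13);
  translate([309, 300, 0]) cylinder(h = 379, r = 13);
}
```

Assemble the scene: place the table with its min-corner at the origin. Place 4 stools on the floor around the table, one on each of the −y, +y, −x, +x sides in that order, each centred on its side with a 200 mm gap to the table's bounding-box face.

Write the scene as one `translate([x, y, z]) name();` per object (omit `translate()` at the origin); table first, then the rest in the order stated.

table();
translate([688, -513, 0]) stool();
translate([688, 1049, 0]) stool();
translate([-522, 268, 0]) stool();
translate([1898, 268, 0]) stool();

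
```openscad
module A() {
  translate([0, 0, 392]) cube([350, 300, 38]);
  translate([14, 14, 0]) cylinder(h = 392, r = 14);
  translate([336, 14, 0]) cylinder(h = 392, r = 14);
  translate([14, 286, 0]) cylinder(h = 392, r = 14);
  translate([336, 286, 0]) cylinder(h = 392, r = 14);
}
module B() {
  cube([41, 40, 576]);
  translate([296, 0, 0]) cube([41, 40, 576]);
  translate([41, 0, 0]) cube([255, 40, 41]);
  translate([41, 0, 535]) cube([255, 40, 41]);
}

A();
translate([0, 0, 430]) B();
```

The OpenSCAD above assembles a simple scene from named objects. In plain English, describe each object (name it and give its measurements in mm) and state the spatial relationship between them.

A is a four-legged stool. The seat is 350×300 mm, 38 mm thick, top at z = 430 mm. It stands on four round legs, each 28 mm in diameter, from z = 0 to the seat underside, each leg's axis is inset half a diameter from the nearest pair of seat edges (so the leg's bounding box is flush with the corner).

B is a picture frame with a 255×494 mm rectangular opening (x by z) and a uniform 41 mm border on every side. Frame depth is 40 mm along y. It is built from two vertical stiles running the full outside height and two horizontal rails spanning the gap between the stiles.

The picture frame is on top of the stool.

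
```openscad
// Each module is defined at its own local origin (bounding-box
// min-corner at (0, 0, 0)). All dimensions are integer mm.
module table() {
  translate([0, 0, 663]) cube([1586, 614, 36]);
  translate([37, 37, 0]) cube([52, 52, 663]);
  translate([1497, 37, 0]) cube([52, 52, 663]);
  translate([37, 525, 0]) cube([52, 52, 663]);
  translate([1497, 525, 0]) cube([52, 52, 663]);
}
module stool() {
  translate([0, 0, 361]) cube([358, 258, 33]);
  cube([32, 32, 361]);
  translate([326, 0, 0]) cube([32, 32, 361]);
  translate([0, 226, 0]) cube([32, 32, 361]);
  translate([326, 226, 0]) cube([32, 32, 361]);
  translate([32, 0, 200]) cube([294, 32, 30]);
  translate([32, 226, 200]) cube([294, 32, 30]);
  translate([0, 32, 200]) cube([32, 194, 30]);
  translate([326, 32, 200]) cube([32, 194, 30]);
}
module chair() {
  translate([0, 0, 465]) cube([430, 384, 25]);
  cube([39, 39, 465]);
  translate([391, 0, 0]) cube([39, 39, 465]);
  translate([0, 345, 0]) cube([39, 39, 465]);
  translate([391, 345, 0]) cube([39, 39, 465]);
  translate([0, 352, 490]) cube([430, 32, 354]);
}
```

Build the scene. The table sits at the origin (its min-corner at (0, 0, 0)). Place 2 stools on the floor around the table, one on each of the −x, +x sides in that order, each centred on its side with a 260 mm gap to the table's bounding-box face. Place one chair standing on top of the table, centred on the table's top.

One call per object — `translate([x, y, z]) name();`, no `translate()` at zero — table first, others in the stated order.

table();
translate([-618, 178, 0]) stool();
translate([1846, 178, 0]) stool();
translate([578, 115, 699]) chair();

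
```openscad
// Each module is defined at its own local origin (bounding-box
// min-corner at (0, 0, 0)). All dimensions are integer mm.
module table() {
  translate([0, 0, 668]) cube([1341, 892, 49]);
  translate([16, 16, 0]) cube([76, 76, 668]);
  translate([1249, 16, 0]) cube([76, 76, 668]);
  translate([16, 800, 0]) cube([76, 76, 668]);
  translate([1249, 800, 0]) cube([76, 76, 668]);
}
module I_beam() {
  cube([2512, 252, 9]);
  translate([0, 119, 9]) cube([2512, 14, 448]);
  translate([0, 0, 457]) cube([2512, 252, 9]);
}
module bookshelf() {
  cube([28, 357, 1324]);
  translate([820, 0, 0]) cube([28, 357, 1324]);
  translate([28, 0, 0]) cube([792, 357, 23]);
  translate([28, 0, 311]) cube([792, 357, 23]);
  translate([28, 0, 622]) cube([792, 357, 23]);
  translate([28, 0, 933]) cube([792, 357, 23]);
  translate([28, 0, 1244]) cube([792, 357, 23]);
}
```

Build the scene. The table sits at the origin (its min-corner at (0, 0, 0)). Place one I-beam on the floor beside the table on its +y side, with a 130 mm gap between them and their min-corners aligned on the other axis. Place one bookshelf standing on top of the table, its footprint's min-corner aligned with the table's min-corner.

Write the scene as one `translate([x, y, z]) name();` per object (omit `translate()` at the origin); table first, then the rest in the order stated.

table();
translate([0, 1022, 0]) I_beam();
translate([0, 0, 717]) bookshelf();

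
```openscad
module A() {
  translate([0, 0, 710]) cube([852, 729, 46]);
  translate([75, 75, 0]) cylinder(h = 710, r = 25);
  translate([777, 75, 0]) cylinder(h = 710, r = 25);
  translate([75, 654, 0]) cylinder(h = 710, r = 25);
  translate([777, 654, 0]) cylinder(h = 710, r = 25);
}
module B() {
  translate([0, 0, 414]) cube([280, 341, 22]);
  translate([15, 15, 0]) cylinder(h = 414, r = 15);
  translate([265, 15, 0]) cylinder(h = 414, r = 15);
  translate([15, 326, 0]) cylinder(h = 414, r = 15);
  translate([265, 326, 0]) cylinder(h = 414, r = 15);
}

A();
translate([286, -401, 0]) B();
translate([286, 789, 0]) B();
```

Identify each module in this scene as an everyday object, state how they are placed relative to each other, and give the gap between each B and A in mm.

A is a table. B is a stool. Two stools sit around the table at the −y, +y sides. The gap between each stool and the table is 60 mm.

Each stool's nearest face is 60 mm from the table's bounding box.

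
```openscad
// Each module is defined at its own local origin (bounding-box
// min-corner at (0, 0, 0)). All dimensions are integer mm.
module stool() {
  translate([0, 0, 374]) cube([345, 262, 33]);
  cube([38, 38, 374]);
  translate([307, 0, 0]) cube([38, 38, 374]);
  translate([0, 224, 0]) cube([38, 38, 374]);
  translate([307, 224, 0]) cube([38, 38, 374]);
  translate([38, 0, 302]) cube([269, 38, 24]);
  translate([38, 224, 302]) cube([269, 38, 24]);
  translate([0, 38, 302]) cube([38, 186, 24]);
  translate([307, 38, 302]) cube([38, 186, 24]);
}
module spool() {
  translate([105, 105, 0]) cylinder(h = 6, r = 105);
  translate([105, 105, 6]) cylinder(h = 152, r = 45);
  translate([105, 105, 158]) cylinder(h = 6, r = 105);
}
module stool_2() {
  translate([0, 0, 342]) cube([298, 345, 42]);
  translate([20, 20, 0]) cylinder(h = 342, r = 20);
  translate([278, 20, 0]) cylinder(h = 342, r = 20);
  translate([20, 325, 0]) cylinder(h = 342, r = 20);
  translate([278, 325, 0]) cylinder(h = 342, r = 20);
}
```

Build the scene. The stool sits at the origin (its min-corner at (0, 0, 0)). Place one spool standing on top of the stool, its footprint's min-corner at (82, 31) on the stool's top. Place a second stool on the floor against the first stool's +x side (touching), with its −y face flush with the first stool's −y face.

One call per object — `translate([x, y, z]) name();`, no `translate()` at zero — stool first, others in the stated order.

stool();
translate([82, 31, 407]) spool();
translate([345, 0, 0]) stool_2();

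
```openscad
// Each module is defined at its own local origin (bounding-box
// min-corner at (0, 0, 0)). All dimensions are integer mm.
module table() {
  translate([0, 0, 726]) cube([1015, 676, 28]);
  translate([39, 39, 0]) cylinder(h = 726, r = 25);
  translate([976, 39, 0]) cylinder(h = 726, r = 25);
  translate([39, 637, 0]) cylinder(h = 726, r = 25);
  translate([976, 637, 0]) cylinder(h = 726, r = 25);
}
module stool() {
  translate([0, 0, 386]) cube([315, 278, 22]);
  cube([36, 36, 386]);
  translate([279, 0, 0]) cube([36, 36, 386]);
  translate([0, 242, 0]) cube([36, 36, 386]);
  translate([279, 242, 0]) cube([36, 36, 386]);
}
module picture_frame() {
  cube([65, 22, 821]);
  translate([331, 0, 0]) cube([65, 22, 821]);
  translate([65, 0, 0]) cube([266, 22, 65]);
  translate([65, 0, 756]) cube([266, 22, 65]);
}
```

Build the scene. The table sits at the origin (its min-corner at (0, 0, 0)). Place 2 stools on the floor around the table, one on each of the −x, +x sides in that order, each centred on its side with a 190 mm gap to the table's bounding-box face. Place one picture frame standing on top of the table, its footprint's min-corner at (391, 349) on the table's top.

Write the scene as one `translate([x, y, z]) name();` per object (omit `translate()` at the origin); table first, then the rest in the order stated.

table();
translate([-505, 199, 0]) stool();
translate([1205, 199, 0]) stool();
translate([391, 349, 754]) picture_frame();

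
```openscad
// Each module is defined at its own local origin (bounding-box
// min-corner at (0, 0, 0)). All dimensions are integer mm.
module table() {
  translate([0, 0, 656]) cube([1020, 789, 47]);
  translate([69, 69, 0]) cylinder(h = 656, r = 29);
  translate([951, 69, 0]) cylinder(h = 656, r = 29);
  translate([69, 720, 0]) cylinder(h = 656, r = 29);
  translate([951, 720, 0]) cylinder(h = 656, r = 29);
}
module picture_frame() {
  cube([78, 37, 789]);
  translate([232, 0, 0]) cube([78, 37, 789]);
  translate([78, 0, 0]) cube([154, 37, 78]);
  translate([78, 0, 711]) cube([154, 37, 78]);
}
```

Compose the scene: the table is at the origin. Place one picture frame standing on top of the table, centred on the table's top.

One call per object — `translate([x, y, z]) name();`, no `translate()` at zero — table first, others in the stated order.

table();
translate([355, 376, 703]) picture_frame();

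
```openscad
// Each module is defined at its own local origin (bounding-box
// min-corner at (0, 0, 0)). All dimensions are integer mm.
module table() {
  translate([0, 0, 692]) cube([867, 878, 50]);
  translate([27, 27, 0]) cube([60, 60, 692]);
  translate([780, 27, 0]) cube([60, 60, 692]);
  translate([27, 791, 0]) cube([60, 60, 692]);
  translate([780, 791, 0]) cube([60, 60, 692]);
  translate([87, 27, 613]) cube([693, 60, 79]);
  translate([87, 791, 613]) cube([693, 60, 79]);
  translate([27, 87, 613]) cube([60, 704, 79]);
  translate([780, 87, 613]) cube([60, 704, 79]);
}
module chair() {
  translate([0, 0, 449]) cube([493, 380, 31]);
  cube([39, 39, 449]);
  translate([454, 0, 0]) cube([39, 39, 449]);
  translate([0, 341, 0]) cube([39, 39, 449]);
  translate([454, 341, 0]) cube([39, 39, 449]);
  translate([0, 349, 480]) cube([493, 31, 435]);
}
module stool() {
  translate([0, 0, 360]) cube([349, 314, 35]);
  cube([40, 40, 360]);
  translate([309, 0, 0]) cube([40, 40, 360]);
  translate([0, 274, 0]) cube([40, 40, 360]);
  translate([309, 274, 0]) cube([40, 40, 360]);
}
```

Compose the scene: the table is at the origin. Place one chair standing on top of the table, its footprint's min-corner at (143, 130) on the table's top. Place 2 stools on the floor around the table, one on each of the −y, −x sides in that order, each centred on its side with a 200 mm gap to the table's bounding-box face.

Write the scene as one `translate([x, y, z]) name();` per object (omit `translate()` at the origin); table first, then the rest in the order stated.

table();
translate([143, 130, 742]) chair();
translate([259, -514, 0]) stool();
translate([-549, 282, 0]) stool();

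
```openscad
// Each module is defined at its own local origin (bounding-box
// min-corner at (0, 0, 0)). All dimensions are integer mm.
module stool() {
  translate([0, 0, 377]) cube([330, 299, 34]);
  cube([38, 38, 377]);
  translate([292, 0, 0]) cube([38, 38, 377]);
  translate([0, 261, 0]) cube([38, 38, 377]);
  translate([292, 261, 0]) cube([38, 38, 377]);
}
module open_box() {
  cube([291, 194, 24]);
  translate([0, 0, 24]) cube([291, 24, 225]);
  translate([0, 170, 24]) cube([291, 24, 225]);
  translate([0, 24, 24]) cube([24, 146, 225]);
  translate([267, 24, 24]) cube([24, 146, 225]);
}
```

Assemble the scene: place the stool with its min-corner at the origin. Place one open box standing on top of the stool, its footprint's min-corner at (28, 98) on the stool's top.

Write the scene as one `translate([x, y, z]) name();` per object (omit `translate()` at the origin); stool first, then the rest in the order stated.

stool();
translate([28, 98, 411]) open_box();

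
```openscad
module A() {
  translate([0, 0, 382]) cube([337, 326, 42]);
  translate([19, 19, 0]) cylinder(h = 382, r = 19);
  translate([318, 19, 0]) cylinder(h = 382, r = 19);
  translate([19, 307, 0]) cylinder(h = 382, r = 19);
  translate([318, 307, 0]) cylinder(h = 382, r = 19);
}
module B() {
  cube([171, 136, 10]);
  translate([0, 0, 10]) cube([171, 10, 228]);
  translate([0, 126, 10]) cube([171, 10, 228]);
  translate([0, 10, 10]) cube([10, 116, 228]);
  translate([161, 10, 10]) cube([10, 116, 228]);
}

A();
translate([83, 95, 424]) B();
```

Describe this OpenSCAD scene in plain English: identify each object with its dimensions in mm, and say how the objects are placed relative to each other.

A is a four-legged stool. The seat is a 337×326×42 mm slab whose top surface is at z = 424 mm; four round legs, each 38 mm in diameter, run from the floor (z = 0) to the underside of the seat, each leg's axis is inset half a diameter from the nearest pair of seat edges (so the leg's bounding box is flush with the corner).

B is an open-topped rectangular box: outside dimensions 171×136×238 mm, with a uniform wall and base thickness of 10 mm. The base is a full 171×136 slab on the floor; four walls sit on top of the base. The front and back walls (the −y and +y sides) span the full width; the two side walls fit between them.

The open box is on top of the stool, centred.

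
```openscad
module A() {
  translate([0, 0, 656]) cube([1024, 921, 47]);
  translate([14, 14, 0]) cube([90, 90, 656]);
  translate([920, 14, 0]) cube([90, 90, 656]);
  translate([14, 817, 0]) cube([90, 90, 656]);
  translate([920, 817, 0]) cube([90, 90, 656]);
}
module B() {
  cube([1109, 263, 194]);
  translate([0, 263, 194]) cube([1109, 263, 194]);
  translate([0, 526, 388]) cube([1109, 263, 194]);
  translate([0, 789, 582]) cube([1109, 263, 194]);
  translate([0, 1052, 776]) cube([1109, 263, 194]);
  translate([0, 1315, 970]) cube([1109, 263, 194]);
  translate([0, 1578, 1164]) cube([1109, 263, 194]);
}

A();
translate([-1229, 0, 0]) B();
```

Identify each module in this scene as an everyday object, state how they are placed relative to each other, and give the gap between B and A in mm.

A is a table. B is a staircase. The staircase is on the floor beside the table on its −x side. The gap between the staircase and the table is 120 mm.

The staircase's nearest face is 120 mm from the table's −x face.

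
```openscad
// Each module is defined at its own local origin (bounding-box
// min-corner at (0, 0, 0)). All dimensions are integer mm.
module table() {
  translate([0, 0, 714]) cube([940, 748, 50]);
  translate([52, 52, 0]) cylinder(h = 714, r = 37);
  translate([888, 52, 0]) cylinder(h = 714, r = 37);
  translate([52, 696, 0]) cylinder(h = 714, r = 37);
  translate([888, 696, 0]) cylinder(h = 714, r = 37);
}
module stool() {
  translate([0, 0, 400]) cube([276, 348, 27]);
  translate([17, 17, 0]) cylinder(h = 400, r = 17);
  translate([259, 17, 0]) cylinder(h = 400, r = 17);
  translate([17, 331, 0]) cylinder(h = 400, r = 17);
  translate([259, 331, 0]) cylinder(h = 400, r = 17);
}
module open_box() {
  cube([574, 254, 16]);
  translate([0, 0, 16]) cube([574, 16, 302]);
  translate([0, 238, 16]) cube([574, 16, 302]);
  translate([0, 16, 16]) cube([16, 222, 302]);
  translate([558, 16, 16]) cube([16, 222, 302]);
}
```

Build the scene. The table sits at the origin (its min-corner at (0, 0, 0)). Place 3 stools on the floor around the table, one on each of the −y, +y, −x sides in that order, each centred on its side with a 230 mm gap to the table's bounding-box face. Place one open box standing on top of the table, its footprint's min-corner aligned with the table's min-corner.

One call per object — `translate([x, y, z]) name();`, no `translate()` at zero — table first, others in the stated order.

table();
translate([332, -578, 0]) stool();
translate([332, 978, 0]) stool();
translate([-506, 200, 0]) stool();
translate([0, 0, 764]) open_box();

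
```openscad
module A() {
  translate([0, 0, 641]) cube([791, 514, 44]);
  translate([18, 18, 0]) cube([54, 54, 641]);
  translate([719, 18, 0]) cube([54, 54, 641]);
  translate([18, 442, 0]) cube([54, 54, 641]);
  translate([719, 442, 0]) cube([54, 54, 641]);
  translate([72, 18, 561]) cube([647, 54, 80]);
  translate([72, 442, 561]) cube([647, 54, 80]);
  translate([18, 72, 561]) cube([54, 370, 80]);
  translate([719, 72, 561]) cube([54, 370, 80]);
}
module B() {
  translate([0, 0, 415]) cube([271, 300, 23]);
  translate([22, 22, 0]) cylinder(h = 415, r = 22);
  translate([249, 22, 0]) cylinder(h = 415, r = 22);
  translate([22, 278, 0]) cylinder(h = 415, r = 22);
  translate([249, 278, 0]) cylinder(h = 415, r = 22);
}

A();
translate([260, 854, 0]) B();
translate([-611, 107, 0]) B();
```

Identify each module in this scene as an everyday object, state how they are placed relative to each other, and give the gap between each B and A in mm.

A is a table. B is a stool. Two stools sit around the table at the +y, −x sides. The gap between each stool and the table is 340 mm.

Each stool's nearest face is 340 mm from the table's bounding box.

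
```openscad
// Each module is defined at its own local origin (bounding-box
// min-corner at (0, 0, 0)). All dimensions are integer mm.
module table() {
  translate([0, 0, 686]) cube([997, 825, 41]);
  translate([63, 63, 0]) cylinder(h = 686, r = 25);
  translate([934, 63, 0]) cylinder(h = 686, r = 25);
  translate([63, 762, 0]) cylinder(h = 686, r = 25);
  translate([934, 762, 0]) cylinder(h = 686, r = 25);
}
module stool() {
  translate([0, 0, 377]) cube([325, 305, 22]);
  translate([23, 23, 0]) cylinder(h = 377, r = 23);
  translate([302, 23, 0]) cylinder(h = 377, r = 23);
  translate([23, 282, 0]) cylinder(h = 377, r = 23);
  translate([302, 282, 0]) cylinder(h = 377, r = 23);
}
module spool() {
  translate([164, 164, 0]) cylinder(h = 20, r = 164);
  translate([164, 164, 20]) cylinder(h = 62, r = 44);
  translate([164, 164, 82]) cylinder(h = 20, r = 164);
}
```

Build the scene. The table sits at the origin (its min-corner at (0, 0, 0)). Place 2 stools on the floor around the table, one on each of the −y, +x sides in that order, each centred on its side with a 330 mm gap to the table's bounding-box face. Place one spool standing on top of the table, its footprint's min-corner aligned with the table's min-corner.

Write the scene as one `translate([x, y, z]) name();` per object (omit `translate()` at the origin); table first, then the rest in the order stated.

table();
translate([336, -635, 0]) stool();
translate([1327, 260, 0]) stool();
translate([0, 0, 727]) spool();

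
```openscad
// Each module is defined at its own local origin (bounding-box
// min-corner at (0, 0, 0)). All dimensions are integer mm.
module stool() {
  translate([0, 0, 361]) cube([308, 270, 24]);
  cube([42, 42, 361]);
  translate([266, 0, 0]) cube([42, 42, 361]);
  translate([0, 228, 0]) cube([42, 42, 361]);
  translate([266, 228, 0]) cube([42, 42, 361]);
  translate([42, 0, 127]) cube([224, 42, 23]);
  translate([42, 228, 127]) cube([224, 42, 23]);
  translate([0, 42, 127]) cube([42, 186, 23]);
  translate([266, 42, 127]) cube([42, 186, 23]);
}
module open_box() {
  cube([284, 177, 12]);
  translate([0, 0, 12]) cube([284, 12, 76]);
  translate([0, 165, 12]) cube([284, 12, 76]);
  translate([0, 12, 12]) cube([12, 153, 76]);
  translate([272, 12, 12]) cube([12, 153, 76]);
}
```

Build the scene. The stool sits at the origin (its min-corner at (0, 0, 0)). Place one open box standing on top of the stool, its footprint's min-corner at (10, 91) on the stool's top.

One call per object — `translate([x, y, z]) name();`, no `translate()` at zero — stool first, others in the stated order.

stool();
translate([10, 91, 385]) open_box();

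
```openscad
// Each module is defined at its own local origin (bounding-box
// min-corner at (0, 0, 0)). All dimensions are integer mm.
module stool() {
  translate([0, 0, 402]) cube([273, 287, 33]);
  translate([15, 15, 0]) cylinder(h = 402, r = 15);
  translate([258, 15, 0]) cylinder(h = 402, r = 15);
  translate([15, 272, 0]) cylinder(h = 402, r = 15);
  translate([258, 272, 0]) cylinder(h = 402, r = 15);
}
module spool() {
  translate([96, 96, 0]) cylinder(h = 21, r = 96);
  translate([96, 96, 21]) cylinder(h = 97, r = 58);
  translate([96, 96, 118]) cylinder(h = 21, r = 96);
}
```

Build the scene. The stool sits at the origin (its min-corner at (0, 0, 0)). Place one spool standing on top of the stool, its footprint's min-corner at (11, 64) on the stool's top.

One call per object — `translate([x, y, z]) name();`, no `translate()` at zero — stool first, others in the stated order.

stool();
translate([11, 64, 435]) spool();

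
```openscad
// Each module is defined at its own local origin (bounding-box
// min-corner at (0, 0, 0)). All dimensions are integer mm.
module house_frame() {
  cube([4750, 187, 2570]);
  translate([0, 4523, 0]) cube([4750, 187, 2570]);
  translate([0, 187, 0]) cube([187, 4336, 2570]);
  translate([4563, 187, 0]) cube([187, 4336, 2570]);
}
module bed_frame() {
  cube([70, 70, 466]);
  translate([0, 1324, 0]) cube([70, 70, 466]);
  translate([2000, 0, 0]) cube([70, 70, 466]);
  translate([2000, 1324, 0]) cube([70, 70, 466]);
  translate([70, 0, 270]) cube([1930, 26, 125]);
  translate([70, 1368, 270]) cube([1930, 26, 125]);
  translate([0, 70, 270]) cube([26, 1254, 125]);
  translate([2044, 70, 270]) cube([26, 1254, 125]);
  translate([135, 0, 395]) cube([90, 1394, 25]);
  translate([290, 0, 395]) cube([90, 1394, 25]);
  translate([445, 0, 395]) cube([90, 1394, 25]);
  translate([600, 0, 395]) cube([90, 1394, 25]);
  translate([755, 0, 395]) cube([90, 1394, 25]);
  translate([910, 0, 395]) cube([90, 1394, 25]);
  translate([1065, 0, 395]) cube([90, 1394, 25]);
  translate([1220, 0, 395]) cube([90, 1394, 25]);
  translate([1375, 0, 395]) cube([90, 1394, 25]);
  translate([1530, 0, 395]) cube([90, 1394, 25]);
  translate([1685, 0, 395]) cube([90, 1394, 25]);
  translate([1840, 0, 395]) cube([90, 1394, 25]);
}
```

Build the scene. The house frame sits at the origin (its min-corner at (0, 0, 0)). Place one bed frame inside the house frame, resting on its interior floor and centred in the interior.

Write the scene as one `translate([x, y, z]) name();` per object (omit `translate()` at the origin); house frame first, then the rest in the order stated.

house_frame();
translate([1340, 1658, 0]) bed_frame();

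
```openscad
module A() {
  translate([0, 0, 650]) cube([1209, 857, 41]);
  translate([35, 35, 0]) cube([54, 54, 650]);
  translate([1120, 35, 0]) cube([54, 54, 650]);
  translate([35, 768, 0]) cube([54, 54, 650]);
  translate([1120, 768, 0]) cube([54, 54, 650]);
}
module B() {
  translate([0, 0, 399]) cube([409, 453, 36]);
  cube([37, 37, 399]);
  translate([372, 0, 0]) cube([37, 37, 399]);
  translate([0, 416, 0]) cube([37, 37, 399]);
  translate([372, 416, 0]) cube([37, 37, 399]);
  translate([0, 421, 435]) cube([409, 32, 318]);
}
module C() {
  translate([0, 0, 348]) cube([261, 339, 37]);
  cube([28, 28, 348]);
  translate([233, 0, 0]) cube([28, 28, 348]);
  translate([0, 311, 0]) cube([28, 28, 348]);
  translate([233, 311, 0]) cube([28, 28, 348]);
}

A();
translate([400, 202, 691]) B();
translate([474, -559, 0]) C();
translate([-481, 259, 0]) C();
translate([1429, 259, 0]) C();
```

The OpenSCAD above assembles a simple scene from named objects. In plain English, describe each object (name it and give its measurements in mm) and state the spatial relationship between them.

A is a table with a 1209×857 mm rectangular top, 41 mm thick, top surface at z = 691 mm, supported by four 54×54 mm square legs, each inset 35 mm from the nearest pair of top edges, running from the floor.

B is a chair. The seat is a 409×453×36 mm slab with its top at z = 435 mm, on four 37×37 mm corner legs (flush with the seat edges, standing on z = 0). A flat backrest 32 mm thick, 318 mm tall, spans the full seat width and rises from the seat top along its +y edge, rear face flush with the rear of the seat.

C is a simple wooden stool: a rectangular seat 261 mm (x) by 339 mm (y), 37 mm thick, top face at z = 385 mm, on four square legs, each 28×28 mm in cross-section. The legs rest on z = 0, each flush with a corner of the seat.

The chair is on top of the table, centred. Three stools sit around the table at the −y, −x, +x sides.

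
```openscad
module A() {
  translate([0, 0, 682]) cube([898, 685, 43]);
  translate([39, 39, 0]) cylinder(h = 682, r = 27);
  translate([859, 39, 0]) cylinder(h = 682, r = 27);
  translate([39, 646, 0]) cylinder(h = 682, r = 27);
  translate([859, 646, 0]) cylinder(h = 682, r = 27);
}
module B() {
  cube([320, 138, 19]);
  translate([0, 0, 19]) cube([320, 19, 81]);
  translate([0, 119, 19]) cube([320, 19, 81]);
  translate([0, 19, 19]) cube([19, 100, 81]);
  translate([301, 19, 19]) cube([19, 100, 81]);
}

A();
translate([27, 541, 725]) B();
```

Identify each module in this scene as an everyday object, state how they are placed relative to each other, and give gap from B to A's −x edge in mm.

The open box's min-x is at 27; the table's min-x is 0; gap = 27 mm.

A is a table. B is an open box. The open box is on top of the table. The gap from the open box to the table's −x edge is 27 mm.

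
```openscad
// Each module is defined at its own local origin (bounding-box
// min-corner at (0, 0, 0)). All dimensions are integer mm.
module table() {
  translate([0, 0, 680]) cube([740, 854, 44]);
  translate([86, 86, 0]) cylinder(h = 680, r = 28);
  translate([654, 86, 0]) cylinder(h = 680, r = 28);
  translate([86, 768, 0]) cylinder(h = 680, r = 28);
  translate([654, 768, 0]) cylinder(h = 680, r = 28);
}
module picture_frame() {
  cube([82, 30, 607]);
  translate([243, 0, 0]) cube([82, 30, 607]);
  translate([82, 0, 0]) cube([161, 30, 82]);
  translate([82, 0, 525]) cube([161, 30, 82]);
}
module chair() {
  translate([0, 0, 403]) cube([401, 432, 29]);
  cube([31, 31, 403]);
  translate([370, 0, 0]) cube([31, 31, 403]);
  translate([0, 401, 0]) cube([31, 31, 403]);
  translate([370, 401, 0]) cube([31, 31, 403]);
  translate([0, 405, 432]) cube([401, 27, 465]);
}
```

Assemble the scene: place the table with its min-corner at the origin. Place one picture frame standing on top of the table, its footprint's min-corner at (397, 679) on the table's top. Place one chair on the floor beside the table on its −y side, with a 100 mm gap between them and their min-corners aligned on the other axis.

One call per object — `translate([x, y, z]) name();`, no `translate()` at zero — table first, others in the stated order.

table();
translate([397, 679, 724]) picture_frame();
translate([0, -532, 0]) chair();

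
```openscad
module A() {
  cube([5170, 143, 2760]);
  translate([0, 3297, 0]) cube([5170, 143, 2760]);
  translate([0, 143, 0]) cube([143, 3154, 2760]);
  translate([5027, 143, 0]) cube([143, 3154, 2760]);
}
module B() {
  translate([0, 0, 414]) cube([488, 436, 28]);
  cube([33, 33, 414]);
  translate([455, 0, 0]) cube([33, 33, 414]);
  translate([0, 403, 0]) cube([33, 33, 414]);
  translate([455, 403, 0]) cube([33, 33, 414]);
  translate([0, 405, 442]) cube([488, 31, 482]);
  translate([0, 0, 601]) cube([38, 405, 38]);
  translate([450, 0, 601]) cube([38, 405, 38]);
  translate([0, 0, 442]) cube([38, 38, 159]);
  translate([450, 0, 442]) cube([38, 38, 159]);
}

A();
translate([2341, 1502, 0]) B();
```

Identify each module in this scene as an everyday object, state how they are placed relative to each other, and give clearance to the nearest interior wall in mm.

Clearances: x = 2198, y = 1359; minimum 1359 mm.

A is a house frame. B is a chair. The chair sits inside the house frame, centred. The clearance to the nearest interior wall is 1359 mm.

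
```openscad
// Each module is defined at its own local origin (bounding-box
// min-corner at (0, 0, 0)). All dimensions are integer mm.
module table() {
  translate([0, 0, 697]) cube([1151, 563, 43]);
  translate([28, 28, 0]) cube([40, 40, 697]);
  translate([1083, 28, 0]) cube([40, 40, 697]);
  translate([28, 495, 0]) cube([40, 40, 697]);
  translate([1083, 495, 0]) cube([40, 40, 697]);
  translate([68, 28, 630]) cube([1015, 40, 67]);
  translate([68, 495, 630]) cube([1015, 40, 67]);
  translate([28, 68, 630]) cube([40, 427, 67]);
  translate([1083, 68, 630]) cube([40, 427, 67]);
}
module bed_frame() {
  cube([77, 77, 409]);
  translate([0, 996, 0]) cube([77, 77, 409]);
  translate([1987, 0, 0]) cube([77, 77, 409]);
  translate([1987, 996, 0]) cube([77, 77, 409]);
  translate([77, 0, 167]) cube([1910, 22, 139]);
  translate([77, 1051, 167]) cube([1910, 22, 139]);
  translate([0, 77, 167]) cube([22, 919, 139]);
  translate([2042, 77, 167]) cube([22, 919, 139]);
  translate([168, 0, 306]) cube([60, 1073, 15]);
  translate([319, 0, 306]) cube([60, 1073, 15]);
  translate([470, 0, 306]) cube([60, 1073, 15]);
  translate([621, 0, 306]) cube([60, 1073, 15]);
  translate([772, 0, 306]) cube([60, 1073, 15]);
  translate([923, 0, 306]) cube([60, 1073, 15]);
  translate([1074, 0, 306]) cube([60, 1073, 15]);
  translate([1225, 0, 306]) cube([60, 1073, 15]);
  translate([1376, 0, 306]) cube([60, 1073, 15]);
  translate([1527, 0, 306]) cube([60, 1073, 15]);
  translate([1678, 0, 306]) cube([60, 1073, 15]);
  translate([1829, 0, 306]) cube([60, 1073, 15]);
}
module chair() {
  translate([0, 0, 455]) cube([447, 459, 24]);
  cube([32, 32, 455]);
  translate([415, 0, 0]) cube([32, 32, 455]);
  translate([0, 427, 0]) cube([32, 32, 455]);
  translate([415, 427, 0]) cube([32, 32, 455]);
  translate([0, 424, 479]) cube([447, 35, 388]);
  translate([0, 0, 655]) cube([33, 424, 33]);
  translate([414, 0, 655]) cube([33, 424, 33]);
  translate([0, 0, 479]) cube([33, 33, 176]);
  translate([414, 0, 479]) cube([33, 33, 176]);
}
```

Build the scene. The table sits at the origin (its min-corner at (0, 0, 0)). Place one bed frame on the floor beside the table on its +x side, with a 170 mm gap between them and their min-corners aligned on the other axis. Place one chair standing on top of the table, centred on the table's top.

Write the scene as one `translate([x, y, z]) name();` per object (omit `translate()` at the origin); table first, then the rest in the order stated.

table();
translate([1321, 0, 0]) bed_frame();
translate([352, 52, 740]) chair();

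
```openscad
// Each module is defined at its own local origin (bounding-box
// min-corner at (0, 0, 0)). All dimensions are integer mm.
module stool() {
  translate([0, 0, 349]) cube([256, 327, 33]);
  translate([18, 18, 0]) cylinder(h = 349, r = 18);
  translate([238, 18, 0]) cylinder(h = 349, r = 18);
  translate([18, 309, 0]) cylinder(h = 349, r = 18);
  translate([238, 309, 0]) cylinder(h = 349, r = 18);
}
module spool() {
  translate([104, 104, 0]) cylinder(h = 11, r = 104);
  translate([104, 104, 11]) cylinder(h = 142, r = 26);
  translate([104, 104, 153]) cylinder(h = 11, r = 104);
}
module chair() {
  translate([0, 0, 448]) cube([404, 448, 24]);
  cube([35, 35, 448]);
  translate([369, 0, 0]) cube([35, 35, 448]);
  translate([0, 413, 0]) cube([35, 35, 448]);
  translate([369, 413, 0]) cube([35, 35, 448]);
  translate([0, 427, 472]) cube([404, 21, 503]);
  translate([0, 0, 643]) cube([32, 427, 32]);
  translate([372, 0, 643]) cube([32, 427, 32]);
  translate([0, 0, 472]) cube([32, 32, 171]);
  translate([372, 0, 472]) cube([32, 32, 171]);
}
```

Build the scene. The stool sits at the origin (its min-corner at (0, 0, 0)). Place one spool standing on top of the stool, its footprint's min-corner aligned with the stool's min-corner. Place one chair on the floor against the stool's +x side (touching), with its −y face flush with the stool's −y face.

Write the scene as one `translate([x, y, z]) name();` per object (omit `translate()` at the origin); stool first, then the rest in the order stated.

stool();
translate([0, 0, 382]) spool();
translate([256, 0, 0]) chair();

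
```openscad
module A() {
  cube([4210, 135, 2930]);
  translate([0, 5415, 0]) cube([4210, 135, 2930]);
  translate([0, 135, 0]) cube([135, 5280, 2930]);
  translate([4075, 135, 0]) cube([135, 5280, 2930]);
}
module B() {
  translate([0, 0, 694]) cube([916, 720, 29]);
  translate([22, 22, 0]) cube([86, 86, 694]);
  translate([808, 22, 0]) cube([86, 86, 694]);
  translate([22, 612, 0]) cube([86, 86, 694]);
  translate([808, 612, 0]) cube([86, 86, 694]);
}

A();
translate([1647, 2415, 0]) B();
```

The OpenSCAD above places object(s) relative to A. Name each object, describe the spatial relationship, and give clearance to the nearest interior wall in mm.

A is a house frame. B is a table. The table sits inside the house frame, centred. The clearance to the nearest interior wall is 1512 mm.

Clearances: x = 1512, y = 2280; minimum 1512 mm.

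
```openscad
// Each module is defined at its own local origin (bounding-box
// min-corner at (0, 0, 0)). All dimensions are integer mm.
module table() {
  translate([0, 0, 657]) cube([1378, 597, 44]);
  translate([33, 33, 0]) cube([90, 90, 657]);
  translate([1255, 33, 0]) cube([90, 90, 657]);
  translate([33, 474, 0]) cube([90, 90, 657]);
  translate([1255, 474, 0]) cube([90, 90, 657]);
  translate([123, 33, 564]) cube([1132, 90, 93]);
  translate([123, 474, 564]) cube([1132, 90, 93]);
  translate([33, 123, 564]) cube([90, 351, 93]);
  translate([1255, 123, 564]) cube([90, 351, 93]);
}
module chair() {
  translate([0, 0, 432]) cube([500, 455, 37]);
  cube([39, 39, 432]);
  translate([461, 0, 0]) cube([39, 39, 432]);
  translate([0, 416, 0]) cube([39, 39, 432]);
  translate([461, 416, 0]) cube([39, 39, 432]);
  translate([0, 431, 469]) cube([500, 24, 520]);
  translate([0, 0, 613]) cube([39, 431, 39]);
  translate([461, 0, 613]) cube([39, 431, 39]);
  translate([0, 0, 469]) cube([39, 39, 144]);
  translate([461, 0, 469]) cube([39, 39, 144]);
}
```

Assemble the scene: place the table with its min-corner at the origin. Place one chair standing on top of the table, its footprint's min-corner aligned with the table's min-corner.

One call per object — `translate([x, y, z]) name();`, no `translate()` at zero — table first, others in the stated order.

table();
translate([0, 0, 701]) chair();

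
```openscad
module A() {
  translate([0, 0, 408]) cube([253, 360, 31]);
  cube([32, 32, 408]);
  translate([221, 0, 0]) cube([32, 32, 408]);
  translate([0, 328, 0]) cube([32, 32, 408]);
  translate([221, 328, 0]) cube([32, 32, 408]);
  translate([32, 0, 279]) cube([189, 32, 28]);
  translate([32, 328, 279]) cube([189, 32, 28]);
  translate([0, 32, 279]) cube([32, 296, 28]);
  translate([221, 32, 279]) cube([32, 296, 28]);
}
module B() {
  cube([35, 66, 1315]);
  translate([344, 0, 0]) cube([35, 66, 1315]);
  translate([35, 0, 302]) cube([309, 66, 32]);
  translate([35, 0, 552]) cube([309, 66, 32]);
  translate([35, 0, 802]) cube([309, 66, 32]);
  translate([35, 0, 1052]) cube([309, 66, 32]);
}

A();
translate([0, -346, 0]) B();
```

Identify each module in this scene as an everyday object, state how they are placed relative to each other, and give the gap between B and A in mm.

The ladder's nearest face is 280 mm from the stool's −y face.

A is a stool. B is a ladder. The ladder is on the floor beside the stool on its −y side. The gap between the ladder and the stool is 280 mm.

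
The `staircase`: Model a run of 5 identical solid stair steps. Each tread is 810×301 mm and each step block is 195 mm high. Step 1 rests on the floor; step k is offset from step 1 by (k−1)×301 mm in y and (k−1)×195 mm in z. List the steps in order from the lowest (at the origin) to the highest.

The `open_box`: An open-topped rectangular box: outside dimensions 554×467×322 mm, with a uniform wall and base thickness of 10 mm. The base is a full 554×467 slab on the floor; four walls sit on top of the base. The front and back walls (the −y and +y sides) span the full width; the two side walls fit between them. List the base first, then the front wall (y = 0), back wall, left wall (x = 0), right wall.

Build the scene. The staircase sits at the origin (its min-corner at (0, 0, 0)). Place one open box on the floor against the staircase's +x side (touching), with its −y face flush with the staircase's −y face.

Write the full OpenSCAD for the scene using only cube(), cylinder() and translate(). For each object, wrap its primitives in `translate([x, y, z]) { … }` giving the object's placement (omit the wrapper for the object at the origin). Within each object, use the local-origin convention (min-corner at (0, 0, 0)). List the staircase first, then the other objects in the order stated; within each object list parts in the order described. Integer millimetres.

cube([810, 301, 195]);
translate([0, 301, 195]) cube([810, 301, 195]);
translate([0, 602, 390]) cube([810, 301, 195]);
translate([0, 903, 585]) cube([810, 301, 195]);
translate([0, 1204, 780]) cube([810, 301, 195]);
translate([810, 0, 0]) {
  cube([554, 467, 10]);
  translate([0, 0, 10]) cube([554, 10, 312]);
  translate([0, 457, 10]) cube([554, 10, 312]);
  translate([0, 10, 10]) cube([10, 447, 312]);
  translate([544, 10, 10]) cube([10, 447, 312]);
}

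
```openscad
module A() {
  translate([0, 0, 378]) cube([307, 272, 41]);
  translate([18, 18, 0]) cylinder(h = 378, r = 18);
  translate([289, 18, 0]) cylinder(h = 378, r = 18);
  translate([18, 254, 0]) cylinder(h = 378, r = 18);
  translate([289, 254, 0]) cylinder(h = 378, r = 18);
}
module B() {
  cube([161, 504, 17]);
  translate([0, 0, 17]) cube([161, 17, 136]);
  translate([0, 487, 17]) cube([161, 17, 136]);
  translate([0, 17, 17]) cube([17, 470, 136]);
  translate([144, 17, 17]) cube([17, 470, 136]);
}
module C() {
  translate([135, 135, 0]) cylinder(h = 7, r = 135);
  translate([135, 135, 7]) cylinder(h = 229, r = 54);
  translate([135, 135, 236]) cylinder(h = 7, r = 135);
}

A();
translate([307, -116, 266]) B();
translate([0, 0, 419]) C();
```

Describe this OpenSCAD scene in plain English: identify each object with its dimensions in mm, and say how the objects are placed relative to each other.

A is a four-legged stool. The seat is 307×272 mm, 41 mm thick, top at z = 419 mm. It stands on four round legs, each 36 mm in diameter, from z = 0 to the seat underside, each leg's axis is inset half a diameter from the nearest pair of seat edges (so the leg's bounding box is flush with the corner).

B is an open storage box with external size 161×504×153 mm and wall thickness 17 mm (the base is also 17 mm thick). The base covers the whole footprint; the four walls stand on the base, with the y-facing walls full-width and the x-facing walls fitting between their inner faces.

C is a spool: two coaxial disc flanges of radius 135 mm and thickness 7 mm, joined by a core cylinder of radius 54 mm and height 229 mm. The lower flange rests on z = 0 and the three cylinders share a vertical axis.

The open box is beside the stool with their tops flush at z = 419. The spool is on top of the stool.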